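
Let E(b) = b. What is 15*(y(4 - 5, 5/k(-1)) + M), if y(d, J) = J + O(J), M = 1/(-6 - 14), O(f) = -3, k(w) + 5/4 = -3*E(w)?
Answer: -81/28 ≈ -2.8929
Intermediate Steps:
k(w) = -5/4 - 3*w
M = -1/20 (M = 1/(-20) = -1/20 ≈ -0.050000)
y(d, J) = -3 + J (y(d, J) = J - 3 = -3 + J)
15*(y(4 - 5, 5/k(-1)) + M) = 15*((-3 + 5/(-5/4 - 3*(-1))) - 1/20) = 15*((-3 + 5/(-5/4 + 3)) - 1/20) = 15*((-3 + 5/(7/4)) - 1/20) = 15*((-3 + 5*(4/7)) - 1/20) = 15*((-3 + 20/7) - 1/20) = 15*(-⅐ - 1/20) = 15*(-27/140) = -81/28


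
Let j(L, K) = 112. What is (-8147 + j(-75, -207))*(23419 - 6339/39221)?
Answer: -7380229939100/39221 ≈ -1.8817e+8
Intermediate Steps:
(-8147 + j(-75, -207))*(23419 - 6339/39221) = (-8147 + 112)*(23419 - 6339/39221) = -8035*(23419 - 6339*1/39221) = -8035*(23419 - 6339/39221) = -8035*918510260/39221 = -7380229939100/39221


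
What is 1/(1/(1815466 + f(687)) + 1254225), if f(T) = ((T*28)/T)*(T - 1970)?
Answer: 1779542/2231946064951 ≈ 7.9730e-7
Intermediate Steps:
f(T) = -55160 + 28*T (f(T) = ((28*T)/T)*(-1970 + T) = 28*(-1970 + T) = -55160 + 28*T)
1/(1/(1815466 + f(687)) + 1254225) = 1/(1/(1815466 + (-55160 + 28*687)) + 1254225) = 1/(1/(1815466 + (-55160 + 19236)) + 1254225) = 1/(1/(1815466 - 35924) + 1254225) = 1/(1/1779542 + 1254225) = 1/(2231946064951/1779542) = 1779542/2231946064951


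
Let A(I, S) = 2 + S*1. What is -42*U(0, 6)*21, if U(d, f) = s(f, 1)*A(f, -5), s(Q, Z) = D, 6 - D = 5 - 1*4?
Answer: 13230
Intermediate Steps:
D = 5 (D = 6 - (5 - 1*4) = 6 - (5 - 4) = 6 - 1*1 = 6 - 1 = 5)
s(Q, Z) = 5
A(I, S) = 2 + S
U(d, f) = -15 (U(d, f) = 5*(2 - 5) = 5*(-3) = -15)
-42*U(0, 6)*21 = -42*(-15)*21 = 630*21 = 13230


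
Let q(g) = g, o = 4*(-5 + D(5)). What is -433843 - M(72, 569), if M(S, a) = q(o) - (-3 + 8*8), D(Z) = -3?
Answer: -433750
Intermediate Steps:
o = -32 (o = 4*(-5 - 3) = 4*(-8) = -32)
M(S, a) = -93 (M(S, a) = -32 - (-3 + 8*8) = -32 - (-3 + 64) = -32 - 1*61 = -32 - 61 = -93)
-433843 - M(72, 569) = -433843 - 1*(-93) = -433843 + 93 = -433750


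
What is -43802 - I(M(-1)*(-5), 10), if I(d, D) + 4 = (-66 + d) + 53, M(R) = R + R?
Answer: -43795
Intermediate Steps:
M(R) = 2*R
I(d, D) = -17 + d (I(d, D) = -4 + ((-66 + d) + 53) = -4 + (-13 + d) = -17 + d)
-43802 - I(M(-1)*(-5), 10) = -43802 - (-17 + (2*(-1))*(-5)) = -43802 - (-17 - 2*(-5)) = -43802 - (-17 + 10) = -43802 - 1*(-7) = -43802 + 7 = -43795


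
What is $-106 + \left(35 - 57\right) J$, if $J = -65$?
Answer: $1324$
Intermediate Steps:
$-106 + \left(35 - 57\right) J = -106 + \left(35 - 57\right) \left(-65\right) = -106 - -1430 = -106 + 1430 = 1324$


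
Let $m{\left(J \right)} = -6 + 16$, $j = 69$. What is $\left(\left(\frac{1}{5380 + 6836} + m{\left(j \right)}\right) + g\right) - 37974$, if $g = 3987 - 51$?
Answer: $- \frac{415686047}{12216} \approx -34028.0$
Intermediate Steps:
$g = 3936$ ($g = 3987 - 51 = 3936$)
$m{\left(J \right)} = 10$
$\left(\left(\frac{1}{5380 + 6836} + m{\left(j \right)}\right) + g\right) - 37974 = \left(\left(\frac{1}{5380 + 6836} + 10\right) + 3936\right) - 37974 = \left(\left(\frac{1}{12216} + 10\right) + 3936\right) - 37974 = \left(\frac{122161}{12216} + 3936\right) - 37974 = \frac{48204337}{12216} - 37974 = - \frac{415686047}{12216}$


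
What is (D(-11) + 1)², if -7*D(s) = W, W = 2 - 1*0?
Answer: 25/49 ≈ 0.51020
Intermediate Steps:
W = 2 (W = 2 + 0 = 2)
D(s) = -2/7 (D(s) = -⅐*2 = -2/7)
(D(-11) + 1)² = (-2/7 + 1)² = (5/7)² = 25/49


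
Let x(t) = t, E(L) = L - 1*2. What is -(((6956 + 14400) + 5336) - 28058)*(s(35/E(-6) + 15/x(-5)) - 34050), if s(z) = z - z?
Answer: -46512300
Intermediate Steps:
E(L) = -2 + L (E(L) = L - 2 = -2 + L)
s(z) = 0
-(((6956 + 14400) + 5336) - 28058)*(s(35/E(-6) + 15/x(-5)) - 34050) = -(((6956 + 14400) + 5336) - 28058)*(0 - 34050) = -((21356 + 5336) - 28058)*(-34050) = -(26692 - 28058)*(-34050) = -(-1366)*(-34050) = -1*46512300 = -46512300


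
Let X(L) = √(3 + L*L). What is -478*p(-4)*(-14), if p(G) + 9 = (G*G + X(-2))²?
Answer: 1699768 + 214144*√7 ≈ 2.2663e+6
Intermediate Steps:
X(L) = √(3 + L²)
p(G) = -9 + (√7 + G²)² (p(G) = -9 + (G*G + √(3 + (-2)²))² = -9 + (G² + √(3 + 4))² = -9 + (G² + √7)² = -9 + (√7 + G²)²)
-478*p(-4)*(-14) = -478*(-9 + (√7 + (-4)²)²)*(-14) = -478*(-9 + (√7 + 16)²)*(-14) = -478*(-9 + (16 + √7)²)*(-14) = -478*(126 - 14*(16 + √7)²) = -60228 + 6692*(16 + √7)²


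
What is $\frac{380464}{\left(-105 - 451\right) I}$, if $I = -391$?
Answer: $\frac{95116}{54349} \approx 1.7501$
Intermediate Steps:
$\frac{380464}{\left(-105 - 451\right) I} = \frac{380464}{\left(-105 - 451\right) \left(-391\right)} = \frac{380464}{\left(-556\right) \left(-391\right)} = \frac{380464}{217396} = 380464 \cdot \frac{1}{217396} = \frac{95116}{54349}$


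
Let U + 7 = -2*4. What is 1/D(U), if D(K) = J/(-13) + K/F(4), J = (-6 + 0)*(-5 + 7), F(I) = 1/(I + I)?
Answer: -13/1548 ≈ -0.0083979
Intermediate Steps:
F(I) = 1/(2*I)
U = -15 (U = -7 - 2*4 = -7 - 8 = -15)
J = -12 (J = -6*2 = -12)
D(K) = 12/13 + 8*K (D(K) = -12/(-13) + K/(((½)/4)) = -12*(-1/13) + K/(((½)*(¼))) = 12/13 + K/(⅛) = 12/13 + K*8 = 12/13 + 8*K)
1/D(U) = 1/(12/13 + 8*(-15)) = 1/(12/13 - 120) = 1/(-1548/13) = -13/1548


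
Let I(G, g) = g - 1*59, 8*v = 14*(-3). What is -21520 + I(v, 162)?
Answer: -21417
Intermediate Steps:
v = -21/4 (v = (14*(-3))/8 = (⅛)*(-42) = -21/4 ≈ -5.2500)
I(G, g) = -59 + g (I(G, g) = g - 59 = -59 + g)
-21520 + I(v, 162) = -21520 + (-59 + 162) = -21520 + 103 = -21417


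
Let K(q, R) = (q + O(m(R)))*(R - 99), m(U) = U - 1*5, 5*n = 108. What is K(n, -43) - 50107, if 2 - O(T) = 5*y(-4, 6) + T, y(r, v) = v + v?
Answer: -258771/5 ≈ -51754.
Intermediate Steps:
n = 108/5 (n = (⅕)*108 = 108/5 ≈ 21.600)
m(U) = -5 + U (m(U) = U - 5 = -5 + U)
y(r, v) = 2*v
O(T) = -58 - T (O(T) = 2 - (5*(2*6) + T) = 2 - (5*12 + T) = 2 - (60 + T) = 2 + (-60 - T) = -58 - T)
K(q, R) = (-99 + R)*(-53 + q - R) (K(q, R) = (q + (-58 - (-5 + R)))*(R - 99) = (q + (-58 + (5 - R)))*(-99 + R) = (q + (-53 - R))*(-99 + R) = (-53 + q - R)*(-99 + R) = (-99 + R)*(-53 + q - R))
K(n, -43) - 50107 = (5247 - 1*(-43)² - 99*108/5 + 46*(-43) - 43*108/5) - 50107 = (5247 - 1*1849 - 10692/5 - 1978 - 4644/5) - 50107 = (5247 - 1849 - 10692/5 - 1978 - 4644/5) - 50107 = -8236/5 - 50107 = -258771/5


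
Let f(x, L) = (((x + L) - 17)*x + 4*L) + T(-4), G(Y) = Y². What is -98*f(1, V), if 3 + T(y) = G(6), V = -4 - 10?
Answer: 5194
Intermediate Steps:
V = -14
T(y) = 33 (T(y) = -3 + 6² = -3 + 36 = 33)
f(x, L) = 33 + 4*L + x*(-17 + L + x) (f(x, L) = (((x + L) - 17)*x + 4*L) + 33 = (((L + x) - 17)*x + 4*L) + 33 = ((-17 + L + x)*x + 4*L) + 33 = (x*(-17 + L + x) + 4*L) + 33 = (4*L + x*(-17 + L + x)) + 33 = 33 + 4*L + x*(-17 + L + x))
-98*f(1, V) = -98*(33 + 1² - 17*1 + 4*(-14) - 14*1) = -98*(33 + 1 - 17 - 56 - 14) = -98*(-53) = 5194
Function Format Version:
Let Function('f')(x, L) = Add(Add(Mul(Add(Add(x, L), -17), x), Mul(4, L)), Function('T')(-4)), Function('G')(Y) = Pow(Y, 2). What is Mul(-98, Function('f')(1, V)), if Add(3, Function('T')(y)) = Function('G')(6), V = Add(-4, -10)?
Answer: 5194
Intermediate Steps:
V = -14
Function('T')(y) = 33 (Function('T')(y) = Add(-3, Pow(6, 2)) = Add(-3, 36) = 33)
Function('f')(x, L) = Add(33, Mul(4, L), Mul(x, Add(-17, L, x))) (Function('f')(x, L) = Add(Add(Mul(Add(Add(x, L), -17), x), Mul(4, L)), 33) = Add(Add(Mul(Add(Add(L, x), -17), x), Mul(4, L)), 33) = Add(Add(Mul(Add(-17, L, x), x), Mul(4, L)), 33) = Add(Add(Mul(x, Add(-17, L, x)), Mul(4, L)), 33) = Add(Add(Mul(4, L), Mul(x, Add(-17, L, x))), 33) = Add(33, Mul(4, L), Mul(x, Add(-17, L, x))))
Mul(-98, Function('f')(1, V)) = Mul(-98, Add(33, Pow(1, 2), Mul(-17, 1), Mul(4, -14), Mul(-14, 1))) = Mul(-98, Add(33, 1, -17, -56, -14)) = Mul(-98, -53) = 5194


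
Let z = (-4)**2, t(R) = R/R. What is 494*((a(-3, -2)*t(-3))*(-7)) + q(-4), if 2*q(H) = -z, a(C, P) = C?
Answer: 10366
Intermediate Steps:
t(R) = 1
z = 16
q(H) = -8 (q(H) = (-1*16)/2 = (1/2)*(-16) = -8)
494*((a(-3, -2)*t(-3))*(-7)) + q(-4) = 494*(-3*1*(-7)) - 8 = 494*(-3*(-7)) - 8 = 494*21 - 8 = 10374 - 8 = 10366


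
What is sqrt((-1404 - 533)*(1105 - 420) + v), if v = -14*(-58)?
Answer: 3*I*sqrt(147337) ≈ 1151.5*I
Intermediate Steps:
v = 812
sqrt((-1404 - 533)*(1105 - 420) + v) = sqrt((-1404 - 533)*(1105 - 420) + 812) = sqrt(-1937*685 + 812) = sqrt(-1326845 + 812) = sqrt(-1326033) = 3*I*sqrt(147337)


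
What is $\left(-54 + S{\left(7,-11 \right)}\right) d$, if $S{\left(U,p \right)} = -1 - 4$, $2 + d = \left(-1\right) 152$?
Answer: $9086$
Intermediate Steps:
$d = -154$ ($d = -2 - 152 = -154$)
$S{\left(U,p \right)} = -5$ ($S{\left(U,p \right)} = -1 - 4 = -5$)
$\left(-54 + S{\left(7,-11 \right)}\right) d = \left(-54 - 5\right) \left(-154\right) = \left(-59\right) \left(-154\right) = 9086$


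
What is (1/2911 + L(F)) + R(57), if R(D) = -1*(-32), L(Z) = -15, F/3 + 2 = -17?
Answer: 49488/2911 ≈ 17.000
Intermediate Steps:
F = -57 (F = -6 + 3*(-17) = -6 - 51 = -57)
R(D) = 32
(1/2911 + L(F)) + R(57) = (1/2911 - 15) + 32 = -43664/2911 + 32 = 49488/2911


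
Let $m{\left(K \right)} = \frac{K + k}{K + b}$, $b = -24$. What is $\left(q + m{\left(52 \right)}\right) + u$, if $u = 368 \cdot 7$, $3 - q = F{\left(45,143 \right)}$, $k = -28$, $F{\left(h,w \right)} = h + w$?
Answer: $\frac{16743}{7} \approx 2391.9$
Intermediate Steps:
$q = -185$ ($q = 3 - \left(45 + 143\right) = 3 - 188 = -185$)
$m{\left(K \right)} = \frac{-28 + K}{-24 + K}$ ($m{\left(K \right)} = \frac{K - 28}{K - 24} = \frac{-28 + K}{-24 + K}$)
$u = 2576$
$\left(q + m{\left(52 \right)}\right) + u = \left(-185 + \frac{-28 + 52}{-24 + 52}\right) + 2576 = \left(-185 + \frac{1}{28} \cdot 24\right) + 2576 = \left(-185 + \frac{6}{7}\right) + 2576 = - \frac{1289}{7} + 2576 = \frac{16743}{7}$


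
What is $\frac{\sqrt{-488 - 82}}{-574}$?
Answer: $- \frac{i \sqrt{570}}{574} \approx - 0.041593 i$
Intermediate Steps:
$\frac{\sqrt{-488 - 82}}{-574} = \sqrt{-570} \left(- \frac{1}{574}\right) = i \sqrt{570} \left(- \frac{1}{574}\right) = - \frac{i \sqrt{570}}{574}$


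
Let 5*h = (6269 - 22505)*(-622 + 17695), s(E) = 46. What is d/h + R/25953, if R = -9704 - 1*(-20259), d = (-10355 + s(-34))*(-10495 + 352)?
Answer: -1373461735/928390716 ≈ -1.4794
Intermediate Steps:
d = 104564187 (d = (-10355 + 46)*(-10495 + 352) = -10309*(-10143) = 104564187)
h = -277197228/5 (h = ((6269 - 22505)*(-622 + 17695))/5 = (-16236*17073)/5 = (⅕)*(-277197228) = -277197228/5 ≈ -5.5439e+7)
R = 10555 (R = -9704 + 20259 = 10555)
d/h + R/25953 = 104564187/(-277197228/5) + 10555/25953 = 104564187*(-5/277197228) + 10555*(1/25953) = -8298745/4399956 + 10555/25953 = -1373461735/928390716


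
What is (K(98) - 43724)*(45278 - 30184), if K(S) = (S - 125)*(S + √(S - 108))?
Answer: -699908780 - 407538*I*√10 ≈ -6.9991e+8 - 1.2887e+6*I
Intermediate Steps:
K(S) = (-125 + S)*(S + √(-108 + S))
(K(98) - 43724)*(45278 - 30184) = ((98² - 125*98 - 125*√(-108 + 98) + 98*√(-108 + 98)) - 43724)*(45278 - 30184) = ((9604 - 12250 - 125*I*√10 + 98*√(-10)) - 43724)*15094 = ((9604 - 12250 - 125*I*√10 + 98*(I*√10)) - 43724)*15094 = ((9604 - 12250 - 125*I*√10 + 98*I*√10) - 43724)*15094 = ((-2646 - 27*I*√10) - 43724)*15094 = (-46370 - 27*I*√10)*15094 = -699908780 - 407538*I*√10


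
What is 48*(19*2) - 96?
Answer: 1728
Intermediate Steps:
48*(19*2) - 96 = 48*38 - 96 = 1824 - 96 = 1728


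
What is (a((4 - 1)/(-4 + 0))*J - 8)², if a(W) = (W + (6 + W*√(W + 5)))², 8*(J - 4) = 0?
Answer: 4280089/256 - 112707*√17/32 ≈ 2197.1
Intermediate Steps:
J = 4 (J = 4 + (⅛)*0 = 4 + 0 = 4)
a(W) = (6 + W + W*√(5 + W))² (a(W) = (W + (6 + W*√(5 + W)))² = (6 + W + W*√(5 + W))²)
(a((4 - 1)/(-4 + 0))*J - 8)² = ((6 + (4 - 1)/(-4 + 0) + ((4 - 1)/(-4 + 0))*√(5 + (4 - 1)/(-4 + 0)))²*4 - 8)² = ((6 + 3/(-4) + (3/(-4))*√(5 + 3/(-4)))²*4 - 8)² = ((6 + 3*(-¼) + (3*(-¼))*√(5 + 3*(-¼)))²*4 - 8)² = ((6 - ¾ - 3*√(5 - ¾)/4)²*4 - 8)² = ((6 - ¾ - 3*√17/8)²*4 - 8)² = ((21/4 - 3*√17/8)²*4 - 8)² = (4*(21/4 - 3*√17/8)² - 8)² = (-8 + 4*(21/4 - 3*√17/8)²)²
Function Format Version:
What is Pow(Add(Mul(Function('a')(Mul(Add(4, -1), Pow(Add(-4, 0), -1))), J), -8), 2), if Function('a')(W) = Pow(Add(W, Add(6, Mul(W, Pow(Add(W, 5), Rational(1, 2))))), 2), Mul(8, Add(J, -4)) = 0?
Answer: Add(Rational(4280089, 256), Mul(Rational(-112707, 32), Pow(17, Rational(1, 2)))) ≈ 2197.1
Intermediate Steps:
J = 4 (J = Add(4, Mul(Rational(1, 8), 0)) = Add(4, 0) = 4)
Function('a')(W) = Pow(Add(6, W, Mul(W, Pow(Add(5, W), Rational(1, 2)))), 2) (Function('a')(W) = Pow(Add(W, Add(6, Mul(W, Pow(Add(5, W), Rational(1, 2))))), 2) = Pow(Add(6, W, Mul(W, Pow(Add(5, W), Rational(1, 2)))), 2))
Pow(Add(Mul(Function('a')(Mul(Add(4, -1), Pow(Add(-4, 0), -1))), J), -8), 2) = Pow(Add(Mul(Pow(Add(6, Mul(Add(4, -1), Pow(Add(-4, 0), -1)), Mul(Mul(Add(4, -1), Pow(Add(-4, 0), -1)), Pow(Add(5, Mul(Add(4, -1), Pow(Add(-4, 0), -1))), Rational(1, 2)))), 2), 4), -8), 2) = Pow(Add(Mul(Pow(Add(6, Mul(3, Pow(-4, -1)), Mul(Mul(3, Pow(-4, -1)), Pow(Add(5, Mul(3, Pow(-4, -1))), Rational(1, 2)))), 2), 4), -8), 2) = Pow(Add(Mul(Pow(Add(6, Mul(3, Rational(-1, 4)), Mul(Mul(3, Rational(-1, 4)), Pow(Add(5, Mul(3, Rational(-1, 4))), Rational(1, 2)))), 2), 4), -8), 2) = Pow(Add(Mul(Pow(Add(6, Rational(-3, 4), Mul(Rational(-3, 4), Pow(Add(5, Rational(-3, 4)), Rational(1, 2)))), 2), 4), -8), 2) = Pow(Add(Mul(Pow(Add(6, Rational(-3, 4), Mul(Rational(-3, 4), Pow(Rational(17, 4), Rational(1, 2)))), 2), 4), -8), 2) = Pow(Add(Mul(Pow(Add(6, Rational(-3, 4), Mul(Rational(-3, 4), Mul(Rational(1, 2), Pow(17, Rational(1, 2))))), 2), 4), -8), 2) = Pow(Add(Mul(Pow(Add(6, Rational(-3, 4), Mul(Rational(-3, 8), Pow(17, Rational(1, 2)))), 2), 4), -8), 2) = Pow(Add(Mul(Pow(Add(Rational(21, 4), Mul(Rational(-3, 8), Pow(17, Rational(1, 2)))), 2), 4), -8), 2) = Pow(Add(Mul(4, Pow(Add(Rational(21, 4), Mul(Rational(-3, 8), Pow(17, Rational(1, 2)))), 2)), -8), 2) = Pow(Add(-8, Mul(4, Pow(Add(Rational(21, 4), Mul(Rational(-3, 8), Pow(17, Rational(1, 2)))), 2))), 2)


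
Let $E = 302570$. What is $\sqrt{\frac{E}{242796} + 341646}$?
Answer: $\frac{\sqrt{5035017545925414}}{121398} \approx 584.51$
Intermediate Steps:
$\sqrt{\frac{E}{242796} + 341646} = \sqrt{\frac{302570}{242796} + 341646} = \sqrt{302570 \cdot \frac{1}{242796} + 341646} = \sqrt{\frac{151285}{121398} + 341646} = \sqrt{\frac{41475292393}{121398}} = \frac{\sqrt{5035017545925414}}{121398}$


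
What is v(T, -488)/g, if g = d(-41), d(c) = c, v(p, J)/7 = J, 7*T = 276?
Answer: 3416/41 ≈ 83.317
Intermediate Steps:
T = 276/7 (T = (1/7)*276 = 276/7 ≈ 39.429)
v(p, J) = 7*J
g = -41
v(T, -488)/g = (7*(-488))/(-41) = -3416*(-1/41) = 3416/41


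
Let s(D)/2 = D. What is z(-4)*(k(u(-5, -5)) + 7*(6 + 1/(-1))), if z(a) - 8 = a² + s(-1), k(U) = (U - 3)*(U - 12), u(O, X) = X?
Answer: 3762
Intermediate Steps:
k(U) = (-12 + U)*(-3 + U) (k(U) = (-3 + U)*(-12 + U) = (-12 + U)*(-3 + U))
s(D) = 2*D
z(a) = 6 + a² (z(a) = 8 + (a² + 2*(-1)) = 8 + (a² - 2) = 8 + (-2 + a²) = 6 + a²)
z(-4)*(k(u(-5, -5)) + 7*(6 + 1/(-1))) = (6 + (-4)²)*((36 + (-5)² - 15*(-5)) + 7*(6 + 1/(-1))) = (6 + 16)*((36 + 25 + 75) + 7*(6 - 1)) = 22*(136 + 7*5) = 22*(136 + 35) = 22*171 = 3762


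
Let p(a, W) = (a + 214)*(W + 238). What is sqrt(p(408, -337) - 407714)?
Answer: 2*I*sqrt(117323) ≈ 685.05*I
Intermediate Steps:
p(a, W) = (214 + a)*(238 + W)
sqrt(p(408, -337) - 407714) = sqrt((50932 + 214*(-337) + 238*408 - 337*408) - 407714) = sqrt((50932 - 72118 + 97104 - 137496) - 407714) = sqrt(-61578 - 407714) = sqrt(-469292) = 2*I*sqrt(117323)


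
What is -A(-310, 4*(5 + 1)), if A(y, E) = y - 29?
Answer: 339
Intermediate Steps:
A(y, E) = -29 + y
-A(-310, 4*(5 + 1)) = -(-29 - 310) = -1*(-339) = 339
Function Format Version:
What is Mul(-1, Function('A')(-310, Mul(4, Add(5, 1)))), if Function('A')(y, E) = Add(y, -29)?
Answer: 339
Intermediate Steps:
Function('A')(y, E) = Add(-29, y)
Mul(-1, Function('A')(-310, Mul(4, Add(5, 1)))) = Mul(-1, Add(-29, -310)) = Mul(-1, -339) = 339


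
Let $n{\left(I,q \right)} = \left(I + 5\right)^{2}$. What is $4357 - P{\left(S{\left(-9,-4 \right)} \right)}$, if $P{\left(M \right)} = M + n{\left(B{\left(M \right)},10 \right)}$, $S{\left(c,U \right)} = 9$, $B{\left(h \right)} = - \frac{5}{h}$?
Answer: $\frac{350588}{81} \approx 4328.3$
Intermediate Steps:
$n{\left(I,q \right)} = \left(5 + I\right)^{2}$
$P{\left(M \right)} = M + \left(5 - \frac{5}{M}\right)^{2}$
$4357 - P{\left(S{\left(-9,-4 \right)} \right)} = 4357 - \left(9 + \frac{25 \left(-1 + 9\right)^{2}}{81}\right) = 4357 - \left(9 + 25 \cdot \frac{1}{81} \cdot 8^{2}\right) = 4357 - \left(9 + 25 \cdot \frac{1}{81} \cdot 64\right) = 4357 - \left(9 + \frac{1600}{81}\right) = 4357 - \frac{2329}{81} = \frac{350588}{81}$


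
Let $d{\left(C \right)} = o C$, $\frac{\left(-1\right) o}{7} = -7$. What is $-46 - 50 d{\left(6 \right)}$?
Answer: $-14746$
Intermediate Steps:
$o = 49$ ($o = \left(-7\right) \left(-7\right) = 49$)
$d{\left(C \right)} = 49 C$
$-46 - 50 d{\left(6 \right)} = -46 - 50 \cdot 49 \cdot 6 = -46 - 14700 = -14746$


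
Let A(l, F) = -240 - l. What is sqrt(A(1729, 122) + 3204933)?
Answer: 2*sqrt(800741) ≈ 1789.7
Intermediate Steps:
sqrt(A(1729, 122) + 3204933) = sqrt((-240 - 1*1729) + 3204933) = sqrt((-240 - 1729) + 3204933) = sqrt(-1969 + 3204933) = sqrt(3202964) = 2*sqrt(800741)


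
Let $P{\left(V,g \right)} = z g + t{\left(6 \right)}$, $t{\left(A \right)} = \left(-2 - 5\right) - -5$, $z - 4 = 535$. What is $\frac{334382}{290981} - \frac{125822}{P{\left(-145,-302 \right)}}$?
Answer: $\frac{45521256671}{23682943590} \approx 1.9221$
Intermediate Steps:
$z = 539$ ($z = 4 + 535 = 539$)
$t{\left(A \right)} = -2$ ($t{\left(A \right)} = \left(-2 - 5\right) + 5 = -7 + 5 = -2$)
$P{\left(V,g \right)} = -2 + 539 g$ ($P{\left(V,g \right)} = 539 g - 2 = -2 + 539 g$)
$\frac{334382}{290981} - \frac{125822}{P{\left(-145,-302 \right)}} = \frac{334382}{290981} - \frac{125822}{-2 + 539 \left(-302\right)} = 334382 \cdot \frac{1}{290981} - \frac{125822}{-2 - 162778} = \frac{334382}{290981} - \frac{125822}{-162780} = \frac{334382}{290981} - - \frac{62911}{81390} = \frac{334382}{290981} + \frac{62911}{81390} = \frac{45521256671}{23682943590}$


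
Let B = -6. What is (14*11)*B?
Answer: -924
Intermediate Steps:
(14*11)*B = (14*11)*(-6) = 154*(-6) = -924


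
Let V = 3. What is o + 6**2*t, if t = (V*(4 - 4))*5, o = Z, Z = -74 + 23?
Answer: -51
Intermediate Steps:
Z = -51
o = -51
t = 0 (t = (3*(4 - 4))*5 = (3*0)*5 = 0*5 = 0)
o + 6**2*t = -51 + 6**2*0 = -51 + 36*0 = -51 + 0 = -51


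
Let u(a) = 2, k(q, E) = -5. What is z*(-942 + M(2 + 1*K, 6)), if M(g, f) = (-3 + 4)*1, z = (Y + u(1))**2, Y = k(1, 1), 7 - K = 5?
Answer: -8469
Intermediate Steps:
K = 2 (K = 7 - 1*5 = 7 - 5 = 2)
Y = -5
z = 9 (z = (-5 + 2)**2 = (-3)**2 = 9)
M(g, f) = 1 (M(g, f) = 1*1 = 1)
z*(-942 + M(2 + 1*K, 6)) = 9*(-942 + 1) = 9*(-941) = -8469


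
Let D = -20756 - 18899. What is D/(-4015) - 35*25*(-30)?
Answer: 1916971/73 ≈ 26260.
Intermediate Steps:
D = -39655
D/(-4015) - 35*25*(-30) = -39655/(-4015) - 35*25*(-30) = -39655*(-1/4015) - 875*(-30) = 721/73 - 1*(-26250) = 721/73 + 26250 = 1916971/73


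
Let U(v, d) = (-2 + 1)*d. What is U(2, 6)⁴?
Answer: 1296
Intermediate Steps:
U(v, d) = -d
U(2, 6)⁴ = (-1*6)⁴ = (-6)⁴ = 1296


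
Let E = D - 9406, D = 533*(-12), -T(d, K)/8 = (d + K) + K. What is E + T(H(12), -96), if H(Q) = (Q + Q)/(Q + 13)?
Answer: -356842/25 ≈ -14274.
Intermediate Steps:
H(Q) = 2*Q/(13 + Q) (H(Q) = (2*Q)/(13 + Q) = 2*Q/(13 + Q))
T(d, K) = -16*K - 8*d (T(d, K) = -8*((d + K) + K) = -8*((K + d) + K) = -8*(d + 2*K) = -16*K - 8*d)
D = -6396
E = -15802 (E = -6396 - 9406 = -15802)
E + T(H(12), -96) = -15802 + (-16*(-96) - 16*12/(13 + 12)) = -15802 + (1536 - 16*12/25) = -15802 + (1536 - 8*24/25) = -15802 + (1536 - 192/25) = -15802 + 38208/25 = -356842/25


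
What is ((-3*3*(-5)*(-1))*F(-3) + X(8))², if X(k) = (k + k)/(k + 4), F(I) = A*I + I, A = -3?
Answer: 649636/9 ≈ 72182.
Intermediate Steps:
F(I) = -2*I (F(I) = -3*I + I = -2*I)
X(k) = 2*k/(4 + k) (X(k) = (2*k)/(4 + k) = 2*k/(4 + k))
((-3*3*(-5)*(-1))*F(-3) + X(8))² = ((-3*3*(-5)*(-1))*(-2*(-3)) + 2*8/(4 + 8))² = (-(-45)*(-1)*6 + 2*8/12)² = (-3*15*6 + 2*8*(1/12))² = (-45*6 + 4/3)² = (-270 + 4/3)² = (-806/3)² = 649636/9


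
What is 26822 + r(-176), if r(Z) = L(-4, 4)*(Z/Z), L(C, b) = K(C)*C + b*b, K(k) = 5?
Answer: 26818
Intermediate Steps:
L(C, b) = b² + 5*C (L(C, b) = 5*C + b*b = 5*C + b² = b² + 5*C)
r(Z) = -4 (r(Z) = (4² + 5*(-4))*(Z/Z) = (16 - 20)*1 = -4*1 = -4)
26822 + r(-176) = 26822 - 4 = 26818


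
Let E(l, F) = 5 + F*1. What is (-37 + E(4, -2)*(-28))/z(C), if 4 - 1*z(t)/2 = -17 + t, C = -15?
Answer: -121/72 ≈ -1.6806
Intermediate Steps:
z(t) = 42 - 2*t (z(t) = 8 - 2*(-17 + t) = 8 + (34 - 2*t) = 42 - 2*t)
E(l, F) = 5 + F
(-37 + E(4, -2)*(-28))/z(C) = (-37 + (5 - 2)*(-28))/(42 - 2*(-15)) = (-37 + 3*(-28))/(42 + 30) = (-37 - 84)/72 = -121*1/72 = -121/72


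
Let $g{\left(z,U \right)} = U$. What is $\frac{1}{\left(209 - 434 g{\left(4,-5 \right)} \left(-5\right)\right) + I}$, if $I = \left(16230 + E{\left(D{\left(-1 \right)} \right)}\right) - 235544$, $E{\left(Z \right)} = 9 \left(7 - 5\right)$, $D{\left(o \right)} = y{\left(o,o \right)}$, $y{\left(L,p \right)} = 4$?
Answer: $- \frac{1}{229937} \approx -4.349 \cdot 10^{-6}$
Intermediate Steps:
$D{\left(o \right)} = 4$
$E{\left(Z \right)} = 18$ ($E{\left(Z \right)} = 9 \cdot 2 = 18$)
$I = -219296$ ($I = \left(16230 + 18\right) - 235544 = 16248 - 235544 = -219296$)
$\frac{1}{\left(209 - 434 g{\left(4,-5 \right)} \left(-5\right)\right) + I} = \frac{1}{\left(209 - 434 \left(\left(-5\right) \left(-5\right)\right)\right) - 219296} = \frac{1}{\left(209 - 10850\right) - 219296} = \frac{1}{-10641 - 219296} = \frac{1}{-229937} = - \frac{1}{229937}$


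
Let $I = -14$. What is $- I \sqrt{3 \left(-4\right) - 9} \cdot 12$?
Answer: $168 i \sqrt{21} \approx 769.87 i$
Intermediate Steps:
$- I \sqrt{3 \left(-4\right) - 9} \cdot 12 = \left(-1\right) \left(-14\right) \sqrt{3 \left(-4\right) - 9} \cdot 12 = 14 \sqrt{-12 - 9} \cdot 12 = 14 \sqrt{-21} \cdot 12 = 14 i \sqrt{21} \cdot 12 = 168 i \sqrt{21}$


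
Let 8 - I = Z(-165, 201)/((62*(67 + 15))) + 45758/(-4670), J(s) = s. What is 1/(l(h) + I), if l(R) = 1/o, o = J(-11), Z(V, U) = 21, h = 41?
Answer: 130582540/2311734991 ≈ 0.056487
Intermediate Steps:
o = -11
l(R) = -1/11 (l(R) = 1/(-11) = -1/11)
I = 211236921/11871140 (I = 8 - (21/((62*(67 + 15))) + 45758/(-4670)) = 8 - (21/((62*82)) + 45758*(-1/4670)) = 8 - (21/5084 - 22879/2335) = 8 - 1*(-116267801/11871140) = 8 + 116267801/11871140 = 211236921/11871140 ≈ 17.794)
1/(l(h) + I) = 1/(-1/11 + 211236921/11871140) = 1/(2311734991/130582540) = 130582540/2311734991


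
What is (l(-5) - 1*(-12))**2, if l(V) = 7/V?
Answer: 2809/25 ≈ 112.36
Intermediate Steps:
(l(-5) - 1*(-12))**2 = (7/(-5) - 1*(-12))**2 = (7*(-1/5) + 12)**2 = (-7/5 + 12)**2 = (53/5)**2 = 2809/25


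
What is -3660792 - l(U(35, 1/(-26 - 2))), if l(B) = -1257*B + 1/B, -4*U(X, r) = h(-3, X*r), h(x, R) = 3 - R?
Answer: -996098441/272 ≈ -3.6621e+6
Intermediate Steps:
U(X, r) = -3/4 + X*r/4 (U(X, r) = -(3 - X*r)/4 = -3/4 + X*r/4)
l(B) = 1/B - 1257*B
-3660792 - l(U(35, 1/(-26 - 2))) = -3660792 - (1/(-3/4 + (1/4)*35/(-26 - 2)) - 1257*(-3/4 + (1/4)*35/(-26 - 2))) = -3660792 - (1/(-3/4 + (1/4)*35/(-28)) - 1257*(-3/4 + (1/4)*35/(-28))) = -3660792 - (1/(-3/4 + (1/4)*35*(-1/28)) - 1257*(-3/4 + (1/4)*35*(-1/28))) = -3660792 - (1/(-3/4 - 5/16) - 1257*(-3/4 - 5/16)) = -3660792 - (1/(-17/16) - 1257*(-17/16)) = -3660792 - (-16/17 + 21369/16) = -3660792 - 1*363017/272 = -3660792 - 363017/272 = -996098441/272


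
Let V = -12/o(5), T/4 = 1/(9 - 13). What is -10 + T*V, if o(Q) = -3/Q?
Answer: -30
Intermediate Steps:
T = -1 (T = 4/(9 - 13) = 4/(-4) = 4*(-¼) = -1)
V = 20 (V = -12/((-3/5)) = -12/((-3*⅕)) = -12/(-⅗) = -12*(-5/3) = 20)
-10 + T*V = -10 - 1*20 = -10 - 20 = -30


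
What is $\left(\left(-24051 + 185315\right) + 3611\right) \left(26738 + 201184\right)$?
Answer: $37578639750$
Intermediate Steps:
$\left(\left(-24051 + 185315\right) + 3611\right) \left(26738 + 201184\right) = \left(161264 + 3611\right) 227922 = 164875 \cdot 227922 = 37578639750$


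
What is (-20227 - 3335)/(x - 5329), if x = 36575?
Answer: -693/919 ≈ -0.75408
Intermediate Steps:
(-20227 - 3335)/(x - 5329) = (-20227 - 3335)/(36575 - 5329) = -23562/31246 = -23562*1/31246 = -693/919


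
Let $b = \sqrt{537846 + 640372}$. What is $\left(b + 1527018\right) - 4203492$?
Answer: $-2676474 + \sqrt{1178218} \approx -2.6754 \cdot 10^{6}$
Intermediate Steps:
$b = \sqrt{1178218} \approx 1085.5$
$\left(b + 1527018\right) - 4203492 = \left(\sqrt{1178218} + 1527018\right) - 4203492 = \left(1527018 + \sqrt{1178218}\right) - 4203492 = -2676474 + \sqrt{1178218}$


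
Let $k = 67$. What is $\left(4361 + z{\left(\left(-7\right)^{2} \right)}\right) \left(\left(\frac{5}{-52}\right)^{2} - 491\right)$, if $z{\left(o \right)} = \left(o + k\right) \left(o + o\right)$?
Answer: $- \frac{20882433831}{2704} \approx -7.7228 \cdot 10^{6}$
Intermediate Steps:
$z{\left(o \right)} = 2 o \left(67 + o\right)$ ($z{\left(o \right)} = \left(o + 67\right) \left(o + o\right) = \left(67 + o\right) 2 o = 2 o \left(67 + o\right)$)
$\left(4361 + z{\left(\left(-7\right)^{2} \right)}\right) \left(\left(\frac{5}{-52}\right)^{2} - 491\right) = \left(4361 + 2 \left(-7\right)^{2} \left(67 + \left(-7\right)^{2}\right)\right) \left(\left(\frac{5}{-52}\right)^{2} - 491\right) = \left(4361 + 2 \cdot 49 \left(67 + 49\right)\right) \left(\left(5 \left(- \frac{1}{52}\right)\right)^{2} - 491\right) = \left(4361 + 2 \cdot 49 \cdot 116\right) \left(\left(- \frac{5}{52}\right)^{2} - 491\right) = \left(4361 + 11368\right) \left(\frac{25}{2704} - 491\right) = 15729 \left(- \frac{1327639}{2704}\right) = - \frac{20882433831}{2704}$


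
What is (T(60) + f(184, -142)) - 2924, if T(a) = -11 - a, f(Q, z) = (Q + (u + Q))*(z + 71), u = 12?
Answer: -29975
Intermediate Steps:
f(Q, z) = (12 + 2*Q)*(71 + z) (f(Q, z) = (Q + (12 + Q))*(z + 71) = (12 + 2*Q)*(71 + z))
(T(60) + f(184, -142)) - 2924 = ((-11 - 1*60) + (852 + 12*(-142) + 142*184 + 2*184*(-142))) - 2924 = ((-11 - 60) + (852 - 1704 + 26128 - 52256)) - 2924 = (-71 - 26980) - 2924 = -27051 - 2924 = -29975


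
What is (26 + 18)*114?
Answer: 5016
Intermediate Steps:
(26 + 18)*114 = 44*114 = 5016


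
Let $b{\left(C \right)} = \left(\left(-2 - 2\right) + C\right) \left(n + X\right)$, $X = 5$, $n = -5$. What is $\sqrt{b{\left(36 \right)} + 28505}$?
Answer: $\sqrt{28505} \approx 168.83$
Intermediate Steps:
$b{\left(C \right)} = 0$ ($b{\left(C \right)} = \left(\left(-2 - 2\right) + C\right) \left(-5 + 5\right) = \left(-4 + C\right) 0 = 0$)
$\sqrt{b{\left(36 \right)} + 28505} = \sqrt{0 + 28505} = \sqrt{28505}$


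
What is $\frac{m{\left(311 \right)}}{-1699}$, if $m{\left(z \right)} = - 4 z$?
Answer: $\frac{1244}{1699} \approx 0.73219$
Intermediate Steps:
$\frac{m{\left(311 \right)}}{-1699} = \frac{\left(-4\right) 311}{-1699} = \left(-1244\right) \left(- \frac{1}{1699}\right) = \frac{1244}{1699}$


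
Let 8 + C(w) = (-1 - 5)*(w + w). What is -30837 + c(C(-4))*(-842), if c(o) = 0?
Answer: -30837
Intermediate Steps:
C(w) = -8 - 12*w (C(w) = -8 + (-1 - 5)*(w + w) = -8 - 12*w)
-30837 + c(C(-4))*(-842) = -30837 + 0*(-842) = -30837 + 0 = -30837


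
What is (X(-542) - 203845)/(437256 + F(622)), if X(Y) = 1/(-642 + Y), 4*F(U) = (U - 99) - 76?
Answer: -80450827/172614472 ≈ -0.46607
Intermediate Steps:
F(U) = -175/4 + U/4 (F(U) = ((U - 99) - 76)/4 = ((-99 + U) - 76)/4 = (-175 + U)/4 = -175/4 + U/4)
(X(-542) - 203845)/(437256 + F(622)) = (1/(-642 - 542) - 203845)/(437256 + (-175/4 + (¼)*622)) = (1/(-1184) - 203845)/(437256 + (-175/4 + 311/2)) = (-1/1184 - 203845)/(437256 + 447/4) = -241352481/(1184*1749471/4) = -241352481/1184*4/1749471 = -80450827/172614472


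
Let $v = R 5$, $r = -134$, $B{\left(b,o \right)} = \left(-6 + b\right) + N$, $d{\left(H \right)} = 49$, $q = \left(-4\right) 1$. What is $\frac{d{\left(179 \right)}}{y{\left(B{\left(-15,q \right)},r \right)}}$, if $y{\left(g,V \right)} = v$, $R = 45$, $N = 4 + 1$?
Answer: $\frac{49}{225} \approx 0.21778$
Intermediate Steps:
$N = 5$
$q = -4$
$B{\left(b,o \right)} = -1 + b$ ($B{\left(b,o \right)} = \left(-6 + b\right) + 5 = -1 + b$)
$v = 225$ ($v = 45 \cdot 5 = 225$)
$y{\left(g,V \right)} = 225$
$\frac{d{\left(179 \right)}}{y{\left(B{\left(-15,q \right)},r \right)}} = \frac{49}{225}$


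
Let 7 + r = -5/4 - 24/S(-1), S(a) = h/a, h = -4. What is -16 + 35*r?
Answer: -2059/4 ≈ -514.75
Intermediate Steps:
S(a) = -4/a
r = -57/4 (r = -7 + (-5/4 - 24/((-4/(-1)))) = -7 + (-5*1/4 - 24/((-4*(-1)))) = -7 + (-5/4 - 24/4) = -7 + (-5/4 - 24*1/4) = -7 + (-5/4 - 6) = -7 - 29/4 = -57/4 ≈ -14.250)
-16 + 35*r = -16 + 35*(-57/4) = -16 - 1995/4 = -2059/4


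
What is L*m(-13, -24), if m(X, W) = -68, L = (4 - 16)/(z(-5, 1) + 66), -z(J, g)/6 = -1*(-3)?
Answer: 17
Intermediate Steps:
z(J, g) = -18 (z(J, g) = -(-6)*(-3) = -6*3 = -18)
L = -¼ (L = (4 - 16)/(-18 + 66) = -12/48 = -12*1/48 = -¼ ≈ -0.25000)
L*m(-13, -24) = -¼*(-68) = 17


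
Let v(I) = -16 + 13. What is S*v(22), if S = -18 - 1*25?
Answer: 129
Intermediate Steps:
v(I) = -3
S = -43 (S = -18 - 25 = -43)
S*v(22) = -43*(-3) = 129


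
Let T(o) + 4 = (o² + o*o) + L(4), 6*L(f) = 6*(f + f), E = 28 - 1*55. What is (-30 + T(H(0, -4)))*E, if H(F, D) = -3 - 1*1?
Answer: -162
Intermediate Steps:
H(F, D) = -4 (H(F, D) = -3 - 1 = -4)
E = -27 (E = 28 - 55 = -27)
L(f) = 2*f (L(f) = (6*(f + f))/6 = (6*(2*f))/6 = (12*f)/6 = 2*f)
T(o) = 4 + 2*o² (T(o) = -4 + ((o² + o*o) + 2*4) = -4 + ((o² + o²) + 8) = -4 + (2*o² + 8) = -4 + (8 + 2*o²) = 4 + 2*o²)
(-30 + T(H(0, -4)))*E = (-30 + (4 + 2*(-4)²))*(-27) = (-30 + (4 + 2*16))*(-27) = (-30 + (4 + 32))*(-27) = (-30 + 36)*(-27) = 6*(-27) = -162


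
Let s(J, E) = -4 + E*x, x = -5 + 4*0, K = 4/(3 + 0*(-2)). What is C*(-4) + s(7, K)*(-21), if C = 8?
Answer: 192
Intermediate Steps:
K = 4/3 (K = 4/(3 + 0) = 4/3 ≈ 1.3333)
x = -5 (x = -5 + 0 = -5)
s(J, E) = -4 - 5*E (s(J, E) = -4 + E*(-5) = -4 - 5*E)
C*(-4) + s(7, K)*(-21) = 8*(-4) + (-4 - 5*4/3)*(-21) = -32 + (-4 - 20/3)*(-21) = -32 - 32/3*(-21) = -32 + 224 = 192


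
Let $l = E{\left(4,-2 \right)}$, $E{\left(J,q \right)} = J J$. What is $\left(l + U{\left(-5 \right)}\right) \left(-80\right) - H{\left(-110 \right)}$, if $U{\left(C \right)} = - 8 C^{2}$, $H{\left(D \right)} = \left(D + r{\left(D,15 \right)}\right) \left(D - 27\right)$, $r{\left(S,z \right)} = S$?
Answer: $-15420$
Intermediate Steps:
$E{\left(J,q \right)} = J^{2}$
$H{\left(D \right)} = 2 D \left(-27 + D\right)$ ($H{\left(D \right)} = \left(D + D\right) \left(D - 27\right) = 2 D \left(-27 + D\right)$)
$l = 16$ ($l = 4^{2} = 16$)
$\left(l + U{\left(-5 \right)}\right) \left(-80\right) - H{\left(-110 \right)} = \left(16 - 8 \left(-5\right)^{2}\right) \left(-80\right) - 2 \left(-110\right) \left(-27 - 110\right) = \left(16 - 200\right) \left(-80\right) - 2 \left(-110\right) \left(-137\right) = \left(16 - 200\right) \left(-80\right) - 30140 = \left(-184\right) \left(-80\right) - 30140 = 14720 - 30140 = -15420$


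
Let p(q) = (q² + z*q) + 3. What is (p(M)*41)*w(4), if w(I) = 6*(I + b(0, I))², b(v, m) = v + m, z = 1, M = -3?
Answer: 141696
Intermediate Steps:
b(v, m) = m + v
p(q) = 3 + q + q² (p(q) = (q² + 1*q) + 3 = (q² + q) + 3 = (q + q²) + 3 = 3 + q + q²)
w(I) = 24*I² (w(I) = 6*(I + (I + 0))² = 6*(I + I)² = 6*(2*I)² = 6*(4*I²) = 24*I²)
(p(M)*41)*w(4) = ((3 - 3 + (-3)²)*41)*(24*4²) = ((3 - 3 + 9)*41)*(24*16) = (9*41)*384 = 369*384 = 141696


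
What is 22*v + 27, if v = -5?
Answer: -83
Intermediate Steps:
22*v + 27 = 22*(-5) + 27 = -110 + 27 = -83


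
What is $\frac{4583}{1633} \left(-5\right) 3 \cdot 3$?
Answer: $- \frac{206235}{1633} \approx -126.29$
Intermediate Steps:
$\frac{4583}{1633} \left(-5\right) 3 \cdot 3 = 4583 \cdot \frac{1}{1633} \left(\left(-15\right) 3\right) = \frac{4583}{1633} \left(-45\right) = - \frac{206235}{1633}$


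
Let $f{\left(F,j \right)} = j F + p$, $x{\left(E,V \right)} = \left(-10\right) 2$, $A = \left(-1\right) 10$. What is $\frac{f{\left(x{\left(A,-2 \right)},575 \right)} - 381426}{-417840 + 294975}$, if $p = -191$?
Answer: $\frac{131039}{40955} \approx 3.1996$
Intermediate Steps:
$A = -10$
$x{\left(E,V \right)} = -20$
$f{\left(F,j \right)} = -191 + F j$ ($f{\left(F,j \right)} = j F - 191 = F j - 191 = -191 + F j$)
$\frac{f{\left(x{\left(A,-2 \right)},575 \right)} - 381426}{-417840 + 294975} = \frac{\left(-191 - 11500\right) - 381426}{-417840 + 294975} = \frac{\left(-191 - 11500\right) - 381426}{-122865} = \left(-11691 - 381426\right) \left(- \frac{1}{122865}\right) = \left(-393117\right) \left(- \frac{1}{122865}\right) = \frac{131039}{40955}$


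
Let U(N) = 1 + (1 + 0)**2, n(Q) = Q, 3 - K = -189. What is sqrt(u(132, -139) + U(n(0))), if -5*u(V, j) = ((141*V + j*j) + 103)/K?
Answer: I*sqrt(135435)/60 ≈ 6.1336*I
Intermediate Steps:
K = 192 (K = 3 - 1*(-189) = 3 + 189 = 192)
u(V, j) = -103/960 - 47*V/320 - j**2/960 (u(V, j) = -((141*V + j*j) + 103)/(5*192) = -((141*V + j**2) + 103)/(5*192) = -((j**2 + 141*V) + 103)/(5*192) = -(103 + j**2 + 141*V)/(5*192) = -(103/192 + j**2/192 + 47*V/64)/5 = -103/960 - 47*V/320 - j**2/960)
U(N) = 2 (U(N) = 1 + 1**2 = 1 + 1 = 2)
sqrt(u(132, -139) + U(n(0))) = sqrt((-103/960 - 47/320*132 - 1/960*(-139)**2) + 2) = sqrt((-103/960 - 1551/80 - 1/960*19321) + 2) = sqrt((-103/960 - 1551/80 - 19321/960) + 2) = sqrt(-9509/240 + 2) = sqrt(-9029/240) = I*sqrt(135435)/60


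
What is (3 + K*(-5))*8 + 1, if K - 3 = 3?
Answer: -215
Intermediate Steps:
K = 6 (K = 3 + 3 = 6)
(3 + K*(-5))*8 + 1 = (3 + 6*(-5))*8 + 1 = (3 - 30)*8 + 1 = -27*8 + 1 = -216 + 1 = -215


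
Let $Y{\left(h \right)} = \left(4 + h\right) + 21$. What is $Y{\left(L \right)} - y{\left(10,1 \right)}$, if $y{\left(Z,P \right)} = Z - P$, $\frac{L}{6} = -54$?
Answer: $-308$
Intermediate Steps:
$L = -324$ ($L = 6 \left(-54\right) = -324$)
$Y{\left(h \right)} = 25 + h$
$Y{\left(L \right)} - y{\left(10,1 \right)} = \left(25 - 324\right) - \left(10 - 1\right) = -299 - \left(10 - 1\right) = -299 - 9 = -308$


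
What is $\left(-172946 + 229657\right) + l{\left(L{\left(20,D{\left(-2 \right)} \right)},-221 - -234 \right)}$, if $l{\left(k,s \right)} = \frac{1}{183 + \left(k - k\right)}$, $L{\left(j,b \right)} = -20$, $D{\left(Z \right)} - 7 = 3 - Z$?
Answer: $\frac{10378114}{183} \approx 56711.0$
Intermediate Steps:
$D{\left(Z \right)} = 10 - Z$ ($D{\left(Z \right)} = 7 - \left(-3 + Z\right) = 10 - Z$)
$l{\left(k,s \right)} = \frac{1}{183}$ ($l{\left(k,s \right)} = \frac{1}{183 + 0} = \frac{1}{183}$)
$\left(-172946 + 229657\right) + l{\left(L{\left(20,D{\left(-2 \right)} \right)},-221 - -234 \right)} = \left(-172946 + 229657\right) + \frac{1}{183} = 56711 + \frac{1}{183} = \frac{10378114}{183}$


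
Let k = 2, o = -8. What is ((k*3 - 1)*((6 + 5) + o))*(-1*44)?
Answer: -660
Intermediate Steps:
((k*3 - 1)*((6 + 5) + o))*(-1*44) = ((2*3 - 1)*((6 + 5) - 8))*(-1*44) = ((6 - 1)*(11 - 8))*(-44) = (5*3)*(-44) = 15*(-44) = -660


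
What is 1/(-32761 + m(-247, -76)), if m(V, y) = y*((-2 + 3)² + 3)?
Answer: -1/33065 ≈ -3.0243e-5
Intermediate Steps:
m(V, y) = 4*y (m(V, y) = y*(1² + 3) = y*(1 + 3) = y*4 = 4*y)
1/(-32761 + m(-247, -76)) = 1/(-32761 + 4*(-76)) = 1/(-32761 - 304) = 1/(-33065) = -1/33065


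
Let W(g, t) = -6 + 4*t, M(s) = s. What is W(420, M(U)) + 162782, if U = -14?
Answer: 162720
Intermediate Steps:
W(420, M(U)) + 162782 = (-6 + 4*(-14)) + 162782 = (-6 - 56) + 162782 = -62 + 162782 = 162720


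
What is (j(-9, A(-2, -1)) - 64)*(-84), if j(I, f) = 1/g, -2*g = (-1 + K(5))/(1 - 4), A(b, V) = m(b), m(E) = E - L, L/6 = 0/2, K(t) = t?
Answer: 5250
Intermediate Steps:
L = 0 (L = 6*(0/2) = 6*(0*(½)) = 6*0 = 0)
m(E) = E (m(E) = E - 1*0 = E + 0 = E)
A(b, V) = b
g = ⅔ (g = -(-1 + 5)/(2*(1 - 4)) = -2/(-3) = -2*(-1)/3 = -½*(-4/3) = ⅔ ≈ 0.66667)
j(I, f) = 3/2 (j(I, f) = 1/(⅔) = 3/2)
(j(-9, A(-2, -1)) - 64)*(-84) = (3/2 - 64)*(-84) = -125/2*(-84) = 5250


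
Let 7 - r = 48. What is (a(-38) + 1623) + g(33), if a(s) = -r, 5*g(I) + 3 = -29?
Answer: 8288/5 ≈ 1657.6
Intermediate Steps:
r = -41 (r = 7 - 1*48 = 7 - 48 = -41)
g(I) = -32/5 (g(I) = -⅗ + (⅕)*(-29) = -⅗ - 29/5 = -32/5)
a(s) = 41 (a(s) = -1*(-41) = 41)
(a(-38) + 1623) + g(33) = (41 + 1623) - 32/5 = 1664 - 32/5 = 8288/5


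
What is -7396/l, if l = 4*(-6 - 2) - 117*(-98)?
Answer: -3698/5717 ≈ -0.64684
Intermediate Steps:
l = 11434 (l = 4*(-8) + 11466 = -32 + 11466 = 11434)
-7396/l = -7396/11434 = -7396*1/11434 = -3698/5717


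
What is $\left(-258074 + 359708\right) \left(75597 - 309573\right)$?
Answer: $-23779916784$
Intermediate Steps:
$\left(-258074 + 359708\right) \left(75597 - 309573\right) = 101634 \left(-233976\right) = -23779916784$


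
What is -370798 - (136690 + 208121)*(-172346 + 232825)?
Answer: -20854195267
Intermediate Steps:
-370798 - (136690 + 208121)*(-172346 + 232825) = -370798 - 344811*60479 = -370798 - 1*20853824469 = -370798 - 20853824469 = -20854195267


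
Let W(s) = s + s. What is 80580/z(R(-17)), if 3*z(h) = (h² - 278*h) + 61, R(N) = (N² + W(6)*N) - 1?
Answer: -2844/191 ≈ -14.890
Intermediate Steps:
W(s) = 2*s
R(N) = -1 + N² + 12*N (R(N) = (N² + (2*6)*N) - 1 = (N² + 12*N) - 1 = -1 + N² + 12*N)
z(h) = 61/3 - 278*h/3 + h²/3 (z(h) = ((h² - 278*h) + 61)/3 = (61 + h² - 278*h)/3 = 61/3 - 278*h/3 + h²/3)
80580/z(R(-17)) = 80580/(61/3 - 278*(-1 + (-17)² + 12*(-17))/3 + (-1 + (-17)² + 12*(-17))²/3) = 80580/(61/3 - 278*(-1 + 289 - 204)/3 + (-1 + 289 - 204)²/3) = 80580/(61/3 - 278/3*84 + (⅓)*84²) = 80580/(61/3 - 7784 + (⅓)*7056) = 80580/(61/3 - 7784 + 2352) = 80580/(-16235/3) = 80580*(-3/16235) = -2844/191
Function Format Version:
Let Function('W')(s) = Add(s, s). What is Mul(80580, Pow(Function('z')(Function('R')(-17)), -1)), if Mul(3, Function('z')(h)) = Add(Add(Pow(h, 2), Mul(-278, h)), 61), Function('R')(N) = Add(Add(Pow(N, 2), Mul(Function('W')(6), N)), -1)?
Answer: Rational(-2844, 191) ≈ -14.890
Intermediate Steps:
Function('W')(s) = Mul(2, s)
Function('R')(N) = Add(-1, Pow(N, 2), Mul(12, N)) (Function('R')(N) = Add(Add(Pow(N, 2), Mul(Mul(2, 6), N)), -1) = Add(Add(Pow(N, 2), Mul(12, N)), -1) = Add(-1, Pow(N, 2), Mul(12, N)))
Function('z')(h) = Add(Rational(61, 3), Mul(Rational(-278, 3), h), Mul(Rational(1, 3), Pow(h, 2))) (Function('z')(h) = Mul(Rational(1, 3), Add(Add(Pow(h, 2), Mul(-278, h)), 61)) = Mul(Rational(1, 3), Add(61, Pow(h, 2), Mul(-278, h))) = Add(Rational(61, 3), Mul(Rational(-278, 3), h), Mul(Rational(1, 3), Pow(h, 2))))
Mul(80580, Pow(Function('z')(Function('R')(-17)), -1)) = Mul(80580, Pow(Add(Rational(61, 3), Mul(Rational(-278, 3), Add(-1, Pow(-17, 2), Mul(12, -17))), Mul(Rational(1, 3), Pow(Add(-1, Pow(-17, 2), Mul(12, -17)), 2))), -1)) = Mul(80580, Pow(Add(Rational(61, 3), Mul(Rational(-278, 3), Add(-1, 289, -204)), Mul(Rational(1, 3), Pow(Add(-1, 289, -204), 2))), -1)) = Mul(80580, Pow(Add(Rational(61, 3), Mul(Rational(-278, 3), 84), Mul(Rational(1, 3), Pow(84, 2))), -1)) = Mul(80580, Pow(Add(Rational(61, 3), -7784, Mul(Rational(1, 3), 7056)), -1)) = Mul(80580, Pow(Add(Rational(61, 3), -7784, 2352), -1)) = Mul(80580, Pow(Rational(-16235, 3), -1)) = Mul(80580, Rational(-3, 16235)) = Rational(-2844, 191)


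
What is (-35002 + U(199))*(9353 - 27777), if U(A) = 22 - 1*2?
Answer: 644508368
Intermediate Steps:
U(A) = 20 (U(A) = 22 - 2 = 20)
(-35002 + U(199))*(9353 - 27777) = (-35002 + 20)*(9353 - 27777) = -34982*(-18424) = 644508368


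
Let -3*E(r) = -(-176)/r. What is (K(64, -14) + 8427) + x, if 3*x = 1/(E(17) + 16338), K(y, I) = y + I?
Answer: 7061866591/833062 ≈ 8477.0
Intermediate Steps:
K(y, I) = I + y
E(r) = -176/(3*r) (E(r) = -(-1)*(-176/r)/3 = -176/(3*r))
x = 17/833062 (x = 1/(3*(-176/3/17 + 16338)) = 1/(3*(-176/3*1/17 + 16338)) = 1/(3*(-176/51 + 16338)) = 1/(3*(833062/51)) = (⅓)*(51/833062) = 17/833062 ≈ 2.0407e-5)
(K(64, -14) + 8427) + x = ((-14 + 64) + 8427) + 17/833062 = (50 + 8427) + 17/833062 = 8477 + 17/833062 = 7061866591/833062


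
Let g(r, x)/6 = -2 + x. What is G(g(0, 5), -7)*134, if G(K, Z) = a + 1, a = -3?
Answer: -268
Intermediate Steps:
g(r, x) = -12 + 6*x (g(r, x) = 6*(-2 + x) = -12 + 6*x)
G(K, Z) = -2 (G(K, Z) = -3 + 1 = -2)
G(g(0, 5), -7)*134 = -2*134 = -268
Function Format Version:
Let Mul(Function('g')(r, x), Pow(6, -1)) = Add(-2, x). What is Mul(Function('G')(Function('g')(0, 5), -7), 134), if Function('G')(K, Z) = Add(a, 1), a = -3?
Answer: -268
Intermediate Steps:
Function('g')(r, x) = Add(-12, Mul(6, x)) (Function('g')(r, x) = Mul(6, Add(-2, x)) = Add(-12, Mul(6, x)))
Function('G')(K, Z) = -2 (Function('G')(K, Z) = Add(-3, 1) = -2)
Mul(Function('G')(Function('g')(0, 5), -7), 134) = Mul(-2, 134) = -268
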